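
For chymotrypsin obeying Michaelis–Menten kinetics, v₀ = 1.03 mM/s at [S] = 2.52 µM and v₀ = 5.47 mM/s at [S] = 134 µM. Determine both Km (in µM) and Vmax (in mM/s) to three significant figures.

From v = Vmax[S]/(Km+[S]), each point gives Vmax = v(Km+[S])/[S].
Equating: 1.03(Km+2.52)/2.52 = 5.47(Km+134)/134.
0.4087·Km + 1.03 = 0.04082·Km + 5.47, so (0.4087 − 0.04082)·Km = 5.47 − 1.03.
Km = 4.440/0.3679 = 12.1 µM; then Vmax = 1.03(12.1+2.52)/2.52 = 5.96 mM/s.

Km = 12.1 µM; Vmax = 5.96 mM/s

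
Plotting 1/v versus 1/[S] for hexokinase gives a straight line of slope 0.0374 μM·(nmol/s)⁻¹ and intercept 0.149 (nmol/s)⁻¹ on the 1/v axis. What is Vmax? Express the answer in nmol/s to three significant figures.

The y-intercept of a Lineweaver–Burk plot equals 1/Vmax, so Vmax = 1/0.149 = 6.71 nmol/s.

6.71 nmol/s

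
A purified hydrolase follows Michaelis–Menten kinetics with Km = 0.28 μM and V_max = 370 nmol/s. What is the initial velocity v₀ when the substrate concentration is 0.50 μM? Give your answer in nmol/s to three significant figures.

237 nmol/s

[S]/(Km+[S]) = 0.50/0.7800 = 0.6410, the fractional saturation.
v = 0.6410 × Vmax = 0.6410 × 370 = 237 nmol/s.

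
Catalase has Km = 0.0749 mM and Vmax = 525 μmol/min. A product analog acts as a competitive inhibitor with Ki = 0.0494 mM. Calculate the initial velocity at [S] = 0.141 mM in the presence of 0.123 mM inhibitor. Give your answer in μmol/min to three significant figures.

With α = 1 + [I]/Ki = 1 + 0.123/0.0494 = 3.490, the competitive rate law is v = Vmax[S] / (αKm + [S]).
v = 525×0.141 / (3.490×0.0749 + 0.141) = 74.02/0.4024 = 184 μmol/min.

184 μmol/min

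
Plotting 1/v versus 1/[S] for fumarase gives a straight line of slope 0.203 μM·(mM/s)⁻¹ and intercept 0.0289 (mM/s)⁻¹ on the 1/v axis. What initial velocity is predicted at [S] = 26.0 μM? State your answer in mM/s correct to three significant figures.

27.2 mM/s

The y-intercept is 1/Vmax, so Vmax = 1/0.0289 = 34.6 mM/s.
The slope is Km/Vmax, so Km = 0.203 × 34.6 = 7.02 μM.
Then v = 34.6 × 26.0/(7.02 + 26.0) = 27.2 mM/s.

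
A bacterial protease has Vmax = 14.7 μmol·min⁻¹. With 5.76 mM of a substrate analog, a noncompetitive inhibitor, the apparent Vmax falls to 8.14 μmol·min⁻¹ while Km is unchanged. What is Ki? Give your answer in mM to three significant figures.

Noncompetitive: Vmax,app = Vmax/α with α = 1 + [I]/Ki.
α = Vmax/Vmax,app = 14.7/8.14 = 1.806.
Ki = [I]/(α − 1) = 5.76/0.8059 = 7.15 mM.

7.15 mM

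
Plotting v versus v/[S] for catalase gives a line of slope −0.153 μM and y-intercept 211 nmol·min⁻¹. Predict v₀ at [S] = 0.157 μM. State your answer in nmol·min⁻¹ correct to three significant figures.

In the Eadie–Hofstee form v = Vmax − Km·(v/[S]), the slope is −Km and the intercept is Vmax, so Km = 0.153 μM and Vmax = 211 nmol·min⁻¹.
v = 211 × 0.157/(0.153 + 0.157) = 107 nmol·min⁻¹.

107 nmol·min⁻¹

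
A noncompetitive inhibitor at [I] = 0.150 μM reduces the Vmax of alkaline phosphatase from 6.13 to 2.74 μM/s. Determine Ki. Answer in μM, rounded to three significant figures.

0.121 μM

Noncompetitive: Vmax,app = Vmax/α with α = 1 + [I]/Ki.
α = Vmax/Vmax,app = 6.13/2.74 = 2.237.
Ki = [I]/(α − 1) = 0.150/1.237 = 0.121 μM.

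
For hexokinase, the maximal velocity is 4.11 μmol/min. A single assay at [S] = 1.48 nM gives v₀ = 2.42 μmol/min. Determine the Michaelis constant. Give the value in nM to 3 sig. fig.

1.03 nM

From v = Vmax[S]/(Km+[S]), Km = [S](Vmax − v)/v.
Km = 1.48 × (4.11 − 2.42) / 2.42 = 2.501/2.42 = 1.03 nM.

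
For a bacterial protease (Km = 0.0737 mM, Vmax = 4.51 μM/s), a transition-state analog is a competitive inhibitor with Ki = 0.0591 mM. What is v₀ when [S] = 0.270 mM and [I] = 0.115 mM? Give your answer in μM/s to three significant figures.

With α = 1 + [I]/Ki = 1 + 0.115/0.0591 = 2.946, the competitive rate law is v = Vmax[S] / (αKm + [S]).
v = 4.51×0.270 / (2.946×0.0737 + 0.270) = 1.218/0.4871 = 2.50 μM/s.

2.50 μM/s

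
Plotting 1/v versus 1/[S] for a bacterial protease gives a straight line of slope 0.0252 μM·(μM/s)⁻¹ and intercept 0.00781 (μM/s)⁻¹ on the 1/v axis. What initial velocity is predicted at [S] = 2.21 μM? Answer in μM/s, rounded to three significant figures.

52.0 μM/s

The y-intercept is 1/Vmax, so Vmax = 1/0.00781 = 128 μM/s.
The slope is Km/Vmax, so Km = 0.0252 × 128 = 3.23 μM.
Then v = 128 × 2.21/(3.23 + 2.21) = 52.0 μM/s.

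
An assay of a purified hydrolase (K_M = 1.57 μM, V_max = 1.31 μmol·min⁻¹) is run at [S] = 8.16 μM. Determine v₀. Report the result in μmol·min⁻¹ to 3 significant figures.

1.10 μmol·min⁻¹

v = Vmax·[S]/(Km + [S]) = 1.31 × 8.16 / (1.57 + 8.16)
  = 10.69 / 9.730 = 1.10 μmol·min⁻¹.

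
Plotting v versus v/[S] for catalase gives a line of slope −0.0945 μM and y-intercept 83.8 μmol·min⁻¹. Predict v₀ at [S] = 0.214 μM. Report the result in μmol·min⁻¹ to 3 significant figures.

58.1 μmol·min⁻¹

In the Eadie–Hofstee form v = Vmax − Km·(v/[S]), the slope is −Km and the intercept is Vmax, so Km = 0.0945 μM and Vmax = 83.8 μmol·min⁻¹.
v = 83.8 × 0.214/(0.0945 + 0.214) = 58.1 μmol·min⁻¹.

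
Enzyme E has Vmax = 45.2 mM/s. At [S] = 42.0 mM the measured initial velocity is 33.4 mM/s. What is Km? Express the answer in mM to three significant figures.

14.8 mM

From v = Vmax[S]/(Km+[S]), Km = [S](Vmax − v)/v.
Km = 42.0 × (45.2 − 33.4) / 33.4 = 495.6/33.4 = 14.8 mM.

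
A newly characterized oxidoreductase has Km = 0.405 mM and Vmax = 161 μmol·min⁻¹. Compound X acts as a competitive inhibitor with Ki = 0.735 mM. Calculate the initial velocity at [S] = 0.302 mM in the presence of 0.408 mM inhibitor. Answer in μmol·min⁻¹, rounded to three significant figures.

With α = 1 + [I]/Ki = 1 + 0.408/0.735 = 1.555, the competitive rate law is v = Vmax[S] / (αKm + [S]).
v = 161×0.302 / (1.555×0.405 + 0.302) = 48.62/0.9318 = 52.2 μmol·min⁻¹.

52.2 μmol·min⁻¹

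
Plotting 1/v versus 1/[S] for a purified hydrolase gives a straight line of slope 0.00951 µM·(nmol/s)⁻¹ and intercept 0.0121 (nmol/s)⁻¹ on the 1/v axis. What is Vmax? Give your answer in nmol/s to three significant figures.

The y-intercept of a Lineweaver–Burk plot equals 1/Vmax, so Vmax = 1/0.0121 = 82.6 nmol/s.

82.6 nmol/s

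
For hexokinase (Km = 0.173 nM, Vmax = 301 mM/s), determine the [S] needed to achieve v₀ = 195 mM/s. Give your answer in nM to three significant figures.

0.318 nM

Rearranging v = Vmax[S]/(Km+[S]) gives [S] = Km·v/(Vmax − v).
[S] = 0.173 × 195 / (301 − 195) = 33.74/106.0 = 0.318 nM.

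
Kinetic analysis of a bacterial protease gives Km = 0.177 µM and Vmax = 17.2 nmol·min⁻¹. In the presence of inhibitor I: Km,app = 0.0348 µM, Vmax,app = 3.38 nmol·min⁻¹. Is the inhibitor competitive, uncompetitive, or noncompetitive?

Both Km and Vmax decrease by the same factor (~5.09-fold) — characteristic of uncompetitive inhibition.

uncompetitive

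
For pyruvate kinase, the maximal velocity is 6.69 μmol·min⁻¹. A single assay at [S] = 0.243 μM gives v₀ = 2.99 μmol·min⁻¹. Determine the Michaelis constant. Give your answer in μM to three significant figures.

v/Vmax = 2.99/6.69 = 0.4469 = [S]/(Km+[S]).
So Km + [S] = [S]/0.4469 = 0.5437 μM, giving Km = 0.5437 − 0.243 = 0.301 μM.

0.301 μM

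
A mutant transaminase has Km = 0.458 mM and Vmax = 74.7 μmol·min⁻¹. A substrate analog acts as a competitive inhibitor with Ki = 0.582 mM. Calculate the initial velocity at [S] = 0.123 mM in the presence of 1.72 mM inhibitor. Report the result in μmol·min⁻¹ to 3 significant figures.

With α = 1 + [I]/Ki = 1 + 1.72/0.582 = 3.955, the competitive rate law is v = Vmax[S] / (αKm + [S]).
v = 74.7×0.123 / (3.955×0.458 + 0.123) = 9.188/1.935 = 4.75 μmol·min⁻¹.

4.75 μmol·min⁻¹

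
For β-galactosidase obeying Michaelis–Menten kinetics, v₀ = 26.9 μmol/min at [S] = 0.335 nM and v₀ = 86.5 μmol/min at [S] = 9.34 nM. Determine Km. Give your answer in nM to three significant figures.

0.839 nM

In reciprocal form, 1/v = (Km/Vmax)·(1/[S]) + 1/Vmax. The two points give (1/[S], 1/v) = (2.985, 0.03717) and (0.1071, 0.01156).
Slope = (0.03717 − 0.01156)/(2.985 − 0.1071) = 0.008900; intercept = 0.03717 − 0.008900×2.985 = 0.01061.
Vmax = 1/intercept = 94.3 μmol/min; Km = slope × Vmax = 0.008900 × 94.3 = 0.839 nM.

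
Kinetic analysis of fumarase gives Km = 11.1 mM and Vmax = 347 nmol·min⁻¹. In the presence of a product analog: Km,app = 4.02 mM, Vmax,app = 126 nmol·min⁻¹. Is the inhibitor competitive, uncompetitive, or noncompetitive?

Both Km and Vmax decrease by the same factor (~2.76-fold) — characteristic of uncompetitive inhibition.

uncompetitive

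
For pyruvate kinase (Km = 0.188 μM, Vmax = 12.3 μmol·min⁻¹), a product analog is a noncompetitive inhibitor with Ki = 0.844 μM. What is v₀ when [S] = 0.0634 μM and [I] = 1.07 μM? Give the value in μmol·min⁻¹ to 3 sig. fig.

1.37 μmol·min⁻¹

With α = 1 + [I]/Ki = 1 + 1.07/0.844 = 2.268, the noncompetitive rate law is v = (Vmax/α)·[S] / (Km + [S]).
v = (12.3/2.268)×0.0634 / (0.188 + 0.0634) = 0.3439/0.2514 = 1.37 μmol·min⁻¹.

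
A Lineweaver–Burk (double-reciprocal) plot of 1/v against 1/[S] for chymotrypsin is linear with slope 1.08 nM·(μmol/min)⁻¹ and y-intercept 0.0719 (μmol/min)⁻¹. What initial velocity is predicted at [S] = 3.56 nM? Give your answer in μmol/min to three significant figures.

2.66 μmol/min

The y-intercept is 1/Vmax, so Vmax = 1/0.0719 = 13.9 μmol/min.
The slope is Km/Vmax, so Km = 1.08 × 13.9 = 15.0 nM.
Then v = 13.9 × 3.56/(15.0 + 3.56) = 2.66 μmol/min.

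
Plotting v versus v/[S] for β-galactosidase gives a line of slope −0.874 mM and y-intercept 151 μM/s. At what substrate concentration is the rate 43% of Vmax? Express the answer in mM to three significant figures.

The Eadie–Hofstee slope gives Km = 0.874 mM (slope = −Km).
v/Vmax = [S]/(Km+[S]) = 0.43 ⇒ [S] = Km·0.43/(1−0.43) = 0.874 × 0.7544 = 0.659 mM.

0.659 mM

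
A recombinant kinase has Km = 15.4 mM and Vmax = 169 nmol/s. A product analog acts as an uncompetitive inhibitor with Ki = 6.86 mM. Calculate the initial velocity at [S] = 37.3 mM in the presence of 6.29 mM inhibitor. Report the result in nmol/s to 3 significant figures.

72.5 nmol/s

α = 1 + [I]/Ki = 1 + 6.29/6.86 = 1.917.
For an uncompetitive inhibitor, both parameters are divided by α, giving Vmax/α and Km/α: Km,app = 8.03 mM, Vmax,app = 88.2 nmol/s.
v = Vmax,app·[S]/(Km,app + [S]) = 88.2 × 37.3/(8.03 + 37.3) = 72.5 nmol/s.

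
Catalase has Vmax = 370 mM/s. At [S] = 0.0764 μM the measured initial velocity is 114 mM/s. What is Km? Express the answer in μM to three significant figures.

0.172 μM

v/Vmax = 114/370 = 0.3081 = [S]/(Km+[S]).
So Km + [S] = [S]/0.3081 = 0.2480 μM, giving Km = 0.2480 − 0.0764 = 0.172 μM.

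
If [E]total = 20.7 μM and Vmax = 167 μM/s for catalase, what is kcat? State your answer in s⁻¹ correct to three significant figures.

8.07 s⁻¹

kcat = Vmax/[E]total = 167 μM/s / 20.7 μM = 8.07 s⁻¹.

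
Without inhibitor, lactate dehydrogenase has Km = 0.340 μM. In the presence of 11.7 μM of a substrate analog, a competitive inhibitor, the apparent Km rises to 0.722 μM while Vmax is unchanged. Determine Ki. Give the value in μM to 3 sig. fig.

Competitive: Km,app = α·Km with α = 1 + [I]/Ki.
α = Km,app/Km = 0.722/0.340 = 2.124.
Ki = [I]/(α − 1) = 11.7/1.124 = 10.4 μM.

10.4 μM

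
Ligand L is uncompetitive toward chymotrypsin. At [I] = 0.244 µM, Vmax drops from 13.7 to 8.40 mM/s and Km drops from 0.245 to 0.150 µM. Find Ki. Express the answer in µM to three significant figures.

Uncompetitive: Vmax,app = Vmax/α (and Km,app = Km/α) with α = 1 + [I]/Ki.
α = Vmax/Vmax,app = 13.7/8.40 = 1.631.
Ki = [I]/(α − 1) = 0.244/0.6310 = 0.387 µM.

0.387 µM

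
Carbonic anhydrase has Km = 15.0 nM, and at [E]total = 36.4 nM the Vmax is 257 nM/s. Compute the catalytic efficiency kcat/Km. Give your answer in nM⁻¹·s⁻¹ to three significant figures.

0.471 nM⁻¹·s⁻¹

kcat = Vmax/[E]total = 257/36.4 = 7.06 s⁻¹.
kcat/Km = 7.06/15.0 = 0.471 nM⁻¹·s⁻¹.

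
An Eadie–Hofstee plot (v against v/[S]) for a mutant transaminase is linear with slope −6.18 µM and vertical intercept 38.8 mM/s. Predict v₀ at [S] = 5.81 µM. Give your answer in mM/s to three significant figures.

In the Eadie–Hofstee form v = Vmax − Km·(v/[S]), the slope is −Km and the intercept is Vmax, so Km = 6.18 µM and Vmax = 38.8 mM/s.
v = 38.8 × 5.81/(6.18 + 5.81) = 18.8 mM/s.

18.8 mM/s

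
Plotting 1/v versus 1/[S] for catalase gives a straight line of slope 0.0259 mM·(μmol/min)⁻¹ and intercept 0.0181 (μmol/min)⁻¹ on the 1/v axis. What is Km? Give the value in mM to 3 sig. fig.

y-intercept = 1/Vmax ⇒ Vmax = 55.2 μmol/min; slope = Km/Vmax ⇒ Km = slope × Vmax.
Km = 0.0259 × 55.2 = 1.43 mM.

1.43 mM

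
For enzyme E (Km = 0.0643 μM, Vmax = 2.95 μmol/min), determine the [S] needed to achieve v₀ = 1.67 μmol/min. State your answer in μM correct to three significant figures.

0.0839 μM

Rearranging v = Vmax[S]/(Km+[S]) gives [S] = Km·v/(Vmax − v).
[S] = 0.0643 × 1.67 / (2.95 − 1.67) = 0.1074/1.280 = 0.0839 μM.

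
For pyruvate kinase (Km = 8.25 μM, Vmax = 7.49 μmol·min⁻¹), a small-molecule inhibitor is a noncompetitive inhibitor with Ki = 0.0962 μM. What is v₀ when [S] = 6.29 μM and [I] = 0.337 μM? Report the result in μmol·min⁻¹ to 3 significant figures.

0.720 μmol·min⁻¹

With α = 1 + [I]/Ki = 1 + 0.337/0.0962 = 4.503, the noncompetitive rate law is v = (Vmax/α)·[S] / (Km + [S]).
v = (7.49/4.503)×6.29 / (8.25 + 6.29) = 10.46/14.54 = 0.720 μmol·min⁻¹.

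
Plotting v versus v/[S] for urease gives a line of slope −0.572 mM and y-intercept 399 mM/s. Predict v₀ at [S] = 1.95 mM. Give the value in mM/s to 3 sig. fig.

309 mM/s

In the Eadie–Hofstee form v = Vmax − Km·(v/[S]), the slope is −Km and the intercept is Vmax, so Km = 0.572 mM and Vmax = 399 mM/s.
v = 399 × 1.95/(0.572 + 1.95) = 309 mM/s.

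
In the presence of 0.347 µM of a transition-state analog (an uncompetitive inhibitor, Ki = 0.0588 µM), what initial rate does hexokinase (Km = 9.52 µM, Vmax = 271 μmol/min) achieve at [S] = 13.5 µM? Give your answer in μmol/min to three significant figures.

35.6 μmol/min

With α = 1 + [I]/Ki = 1 + 0.347/0.0588 = 6.901, the uncompetitive rate law is v = (Vmax/α)·[S] / (Km/α + [S]).
v = (271/6.901)×13.5 / (9.52/6.901 + 13.5) = 530.1/14.88 = 35.6 μmol/min.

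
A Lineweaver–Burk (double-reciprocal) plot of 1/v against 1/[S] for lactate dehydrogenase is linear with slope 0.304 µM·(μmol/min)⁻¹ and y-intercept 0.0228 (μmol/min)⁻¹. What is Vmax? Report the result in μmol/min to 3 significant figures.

43.9 μmol/min

The y-intercept of a Lineweaver–Burk plot equals 1/Vmax, so Vmax = 1/0.0228 = 43.9 μmol/min.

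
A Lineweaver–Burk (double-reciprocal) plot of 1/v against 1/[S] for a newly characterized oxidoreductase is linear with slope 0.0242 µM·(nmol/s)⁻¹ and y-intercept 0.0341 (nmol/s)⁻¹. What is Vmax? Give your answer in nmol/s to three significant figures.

The y-intercept of a Lineweaver–Burk plot equals 1/Vmax, so Vmax = 1/0.0341 = 29.3 nmol/s.

29.3 nmol/s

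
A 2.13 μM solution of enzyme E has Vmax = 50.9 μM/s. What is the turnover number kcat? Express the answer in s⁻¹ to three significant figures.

kcat = Vmax/[E]total = 50.9 μM/s / 2.13 μM = 23.9 s⁻¹.

23.9 s⁻¹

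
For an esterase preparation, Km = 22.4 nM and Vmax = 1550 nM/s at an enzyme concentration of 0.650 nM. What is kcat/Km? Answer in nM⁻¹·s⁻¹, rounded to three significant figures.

kcat = Vmax/[E]total = 1550/0.650 = 2380 s⁻¹.
kcat/Km = 2380/22.4 = 106 nM⁻¹·s⁻¹.

106 nM⁻¹·s⁻¹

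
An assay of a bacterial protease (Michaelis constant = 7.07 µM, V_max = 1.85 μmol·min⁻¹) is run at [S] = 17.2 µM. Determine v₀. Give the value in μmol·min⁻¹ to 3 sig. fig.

1.31 μmol·min⁻¹

[S]/(Km+[S]) = 17.2/24.27 = 0.7087, the fractional saturation.
v = 0.7087 × Vmax = 0.7087 × 1.85 = 1.31 μmol·min⁻¹.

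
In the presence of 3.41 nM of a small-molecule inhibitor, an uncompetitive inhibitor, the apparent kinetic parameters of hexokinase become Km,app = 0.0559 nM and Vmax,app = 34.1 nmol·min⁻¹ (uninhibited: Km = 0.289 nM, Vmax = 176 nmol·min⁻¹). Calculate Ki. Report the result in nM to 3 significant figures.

Uncompetitive: Vmax,app = Vmax/α (and Km,app = Km/α) with α = 1 + [I]/Ki.
α = Vmax/Vmax,app = 176/34.1 = 5.161.
Ki = [I]/(α − 1) = 3.41/4.161 = 0.819 nM.

0.819 nM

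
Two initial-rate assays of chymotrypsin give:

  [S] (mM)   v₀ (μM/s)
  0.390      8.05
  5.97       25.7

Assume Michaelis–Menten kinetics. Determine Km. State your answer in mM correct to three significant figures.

From v = Vmax[S]/(Km+[S]), each point gives Vmax = v(Km+[S])/[S].
Equating: 8.05(Km+0.390)/0.390 = 25.7(Km+5.97)/5.97.
20.64·Km + 8.05 = 4.305·Km + 25.7, so (20.64 − 4.305)·Km = 25.7 − 8.05.
Km = 17.65/16.34 = 1.08 mM; then Vmax = 8.05(1.08+0.390)/0.390 = 30.4 μM/s.

1.08 mM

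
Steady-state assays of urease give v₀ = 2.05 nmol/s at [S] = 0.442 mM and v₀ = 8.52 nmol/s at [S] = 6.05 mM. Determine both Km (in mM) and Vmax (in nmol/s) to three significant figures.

Km = 2.00 mM; Vmax = 11.3 nmol/s

In reciprocal form, 1/v = (Km/Vmax)·(1/[S]) + 1/Vmax. The two points give (1/[S], 1/v) = (2.262, 0.4878) and (0.1653, 0.1174).
Slope = (0.4878 − 0.1174)/(2.262 − 0.1653) = 0.1766; intercept = 0.4878 − 0.1766×2.262 = 0.08817.
Vmax = 1/intercept = 11.3 nmol/s; Km = slope × Vmax = 0.1766 × 11.3 = 2.00 mM.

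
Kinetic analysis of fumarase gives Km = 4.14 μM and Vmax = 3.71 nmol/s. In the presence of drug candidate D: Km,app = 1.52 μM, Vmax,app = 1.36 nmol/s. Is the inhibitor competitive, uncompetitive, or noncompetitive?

Both Km and Vmax decrease by the same factor (~2.73-fold) — characteristic of uncompetitive inhibition.

uncompetitive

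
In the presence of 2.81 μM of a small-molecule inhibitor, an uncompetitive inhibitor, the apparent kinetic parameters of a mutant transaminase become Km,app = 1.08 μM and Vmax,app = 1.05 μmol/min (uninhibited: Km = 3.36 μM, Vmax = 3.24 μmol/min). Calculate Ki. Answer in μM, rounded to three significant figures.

1.35 μM

Uncompetitive: Vmax,app = Vmax/α (and Km,app = Km/α) with α = 1 + [I]/Ki.
α = Vmax/Vmax,app = 3.24/1.05 = 3.086.
Ki = [I]/(α − 1) = 2.81/2.086 = 1.35 μM.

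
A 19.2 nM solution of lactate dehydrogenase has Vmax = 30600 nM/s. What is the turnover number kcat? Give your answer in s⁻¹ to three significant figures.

1590 s⁻¹

kcat = Vmax/[E]total = 30600 nM/s / 19.2 nM = 1590 s⁻¹.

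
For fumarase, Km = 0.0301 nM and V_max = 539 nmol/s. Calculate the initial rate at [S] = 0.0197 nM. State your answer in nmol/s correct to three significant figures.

213 nmol/s

[S]/(Km+[S]) = 0.0197/0.04980 = 0.3956, the fractional saturation.
v = 0.3956 × Vmax = 0.3956 × 539 = 213 nmol/s.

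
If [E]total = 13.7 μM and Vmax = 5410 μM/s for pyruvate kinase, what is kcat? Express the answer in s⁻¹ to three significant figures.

kcat = Vmax/[E]total = 5410 μM/s / 13.7 μM = 395 s⁻¹.

395 s⁻¹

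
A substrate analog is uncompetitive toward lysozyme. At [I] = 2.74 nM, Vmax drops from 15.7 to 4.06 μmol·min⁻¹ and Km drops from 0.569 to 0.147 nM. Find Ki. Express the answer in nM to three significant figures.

Uncompetitive: Vmax,app = Vmax/α (and Km,app = Km/α) with α = 1 + [I]/Ki.
α = Vmax/Vmax,app = 15.7/4.06 = 3.867.
Ki = [I]/(α − 1) = 2.74/2.867 = 0.956 nM.

0.956 nM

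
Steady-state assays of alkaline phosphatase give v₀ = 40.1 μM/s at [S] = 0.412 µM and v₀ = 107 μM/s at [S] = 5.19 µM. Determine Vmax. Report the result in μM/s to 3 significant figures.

125 μM/s

In reciprocal form, 1/v = (Km/Vmax)·(1/[S]) + 1/Vmax. The two points give (1/[S], 1/v) = (2.427, 0.02494) and (0.1927, 0.009346).
Slope = (0.02494 − 0.009346)/(2.427 − 0.1927) = 0.006978; intercept = 0.02494 − 0.006978×2.427 = 0.008001.
Vmax = 1/intercept = 125 μM/s; Km = slope × Vmax = 0.006978 × 125 = 0.872 µM.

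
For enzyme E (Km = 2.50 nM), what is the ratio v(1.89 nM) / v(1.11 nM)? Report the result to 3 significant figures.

The fractional saturations are [S]/(Km+[S]) = 1.11/3.610 = 0.3075 and 1.89/4.390 = 0.4305.
v₂/v₁ is just their ratio: 0.4305/0.3075 = 1.40.

1.40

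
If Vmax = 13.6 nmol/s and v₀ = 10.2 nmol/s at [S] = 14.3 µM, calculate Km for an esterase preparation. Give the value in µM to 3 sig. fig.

4.77 µM

v/Vmax = 10.2/13.6 = 0.7500 = [S]/(Km+[S]).
So Km + [S] = [S]/0.7500 = 19.07 µM, giving Km = 19.07 − 14.3 = 4.77 µM.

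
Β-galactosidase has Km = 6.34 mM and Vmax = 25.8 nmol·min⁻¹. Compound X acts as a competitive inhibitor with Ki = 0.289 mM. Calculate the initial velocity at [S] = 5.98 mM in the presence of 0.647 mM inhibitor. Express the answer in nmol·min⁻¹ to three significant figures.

With α = 1 + [I]/Ki = 1 + 0.647/0.289 = 3.239, the competitive rate law is v = Vmax[S] / (αKm + [S]).
v = 25.8×5.98 / (3.239×6.34 + 5.98) = 154.3/26.51 = 5.82 nmol·min⁻¹.

5.82 nmol·min⁻¹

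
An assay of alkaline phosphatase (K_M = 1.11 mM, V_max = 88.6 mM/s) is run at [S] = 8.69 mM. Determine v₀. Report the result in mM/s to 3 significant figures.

78.6 mM/s

v = Vmax·[S]/(Km + [S]) = 88.6 × 8.69 / (1.11 + 8.69)
  = 769.9 / 9.800 = 78.6 mM/s.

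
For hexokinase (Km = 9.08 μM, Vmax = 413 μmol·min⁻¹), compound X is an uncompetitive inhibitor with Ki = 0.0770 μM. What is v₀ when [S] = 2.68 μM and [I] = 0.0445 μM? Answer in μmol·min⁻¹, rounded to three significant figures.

83.2 μmol·min⁻¹

α = 1 + [I]/Ki = 1 + 0.0445/0.0770 = 1.578.
For an uncompetitive inhibitor, both parameters are divided by α, giving Vmax/α and Km/α: Km,app = 5.75 μM, Vmax,app = 262 μmol·min⁻¹.
v = Vmax,app·[S]/(Km,app + [S]) = 262 × 2.68/(5.75 + 2.68) = 83.2 μmol·min⁻¹.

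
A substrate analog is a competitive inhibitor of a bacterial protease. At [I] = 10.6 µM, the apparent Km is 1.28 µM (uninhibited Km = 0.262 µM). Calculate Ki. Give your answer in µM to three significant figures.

2.73 µM

Competitive: Km,app = α·Km with α = 1 + [I]/Ki.
α = Km,app/Km = 1.28/0.262 = 4.885.
Ki = [I]/(α − 1) = 10.6/3.885 = 2.73 µM.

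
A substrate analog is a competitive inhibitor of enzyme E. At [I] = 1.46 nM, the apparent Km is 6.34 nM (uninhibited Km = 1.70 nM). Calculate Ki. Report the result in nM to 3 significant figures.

Competitive: Km,app = α·Km with α = 1 + [I]/Ki.
α = Km,app/Km = 6.34/1.70 = 3.729.
Ki = [I]/(α − 1) = 1.46/2.729 = 0.535 nM.

0.535 nM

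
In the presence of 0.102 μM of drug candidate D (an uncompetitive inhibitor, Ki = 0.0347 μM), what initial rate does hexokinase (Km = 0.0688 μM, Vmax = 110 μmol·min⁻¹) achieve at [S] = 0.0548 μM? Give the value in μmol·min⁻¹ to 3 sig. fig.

21.2 μmol·min⁻¹

α = 1 + [I]/Ki = 1 + 0.102/0.0347 = 3.939.
For an uncompetitive inhibitor, both parameters are divided by α, giving Vmax/α and Km/α: Km,app = 0.0175 μM, Vmax,app = 27.9 μmol·min⁻¹.
v = Vmax,app·[S]/(Km,app + [S]) = 27.9 × 0.0548/(0.0175 + 0.0548) = 21.2 μmol·min⁻¹.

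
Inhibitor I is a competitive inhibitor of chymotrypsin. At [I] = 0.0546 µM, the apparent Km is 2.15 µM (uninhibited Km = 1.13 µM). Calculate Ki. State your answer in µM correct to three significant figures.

Competitive: Km,app = α·Km with α = 1 + [I]/Ki.
α = Km,app/Km = 2.15/1.13 = 1.903.
Since α = 1 + [I]/Ki, [I]/Ki = 1.903 − 1 = 0.9027 and Ki = 0.0546/0.9027 = 0.0605 µM.

0.0605 µM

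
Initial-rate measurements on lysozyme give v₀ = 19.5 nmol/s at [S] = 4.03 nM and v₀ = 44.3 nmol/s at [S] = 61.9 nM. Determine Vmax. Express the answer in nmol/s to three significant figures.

48.6 nmol/s

From v = Vmax[S]/(Km+[S]), each point gives Vmax = v(Km+[S])/[S].
Equating: 19.5(Km+4.03)/4.03 = 44.3(Km+61.9)/61.9.
4.839·Km + 19.5 = 0.7157·Km + 44.3, so (4.839 − 0.7157)·Km = 44.3 − 19.5.
Km = 24.80/4.123 = 6.01 nM; then Vmax = 19.5(6.01+4.03)/4.03 = 48.6 nmol/s.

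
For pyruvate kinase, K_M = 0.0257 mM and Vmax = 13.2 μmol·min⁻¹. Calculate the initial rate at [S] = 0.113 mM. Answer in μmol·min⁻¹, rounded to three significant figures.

[S]/(Km+[S]) = 0.113/0.1387 = 0.8147, the fractional saturation.
v = 0.8147 × Vmax = 0.8147 × 13.2 = 10.8 μmol·min⁻¹.

10.8 μmol·min⁻¹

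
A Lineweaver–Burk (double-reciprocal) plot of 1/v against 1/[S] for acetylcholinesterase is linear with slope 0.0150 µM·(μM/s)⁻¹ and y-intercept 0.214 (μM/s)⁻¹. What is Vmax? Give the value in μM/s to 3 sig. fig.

The y-intercept of a Lineweaver–Burk plot equals 1/Vmax, so Vmax = 1/0.214 = 4.67 μM/s.

4.67 μM/s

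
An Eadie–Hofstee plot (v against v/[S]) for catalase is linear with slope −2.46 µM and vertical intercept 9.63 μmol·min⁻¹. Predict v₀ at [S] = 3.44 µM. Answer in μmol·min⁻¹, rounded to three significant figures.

5.61 μmol·min⁻¹

In the Eadie–Hofstee form v = Vmax − Km·(v/[S]), the slope is −Km and the intercept is Vmax, so Km = 2.46 µM and Vmax = 9.63 μmol·min⁻¹.
v = 9.63 × 3.44/(2.46 + 3.44) = 5.61 μmol·min⁻¹.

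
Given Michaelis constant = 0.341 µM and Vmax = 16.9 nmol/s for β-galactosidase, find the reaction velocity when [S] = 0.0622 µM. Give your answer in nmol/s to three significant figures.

2.61 nmol/s

[S]/(Km+[S]) = 0.0622/0.4032 = 0.1543, the fractional saturation.
v = 0.1543 × Vmax = 0.1543 × 16.9 = 2.61 nmol/s.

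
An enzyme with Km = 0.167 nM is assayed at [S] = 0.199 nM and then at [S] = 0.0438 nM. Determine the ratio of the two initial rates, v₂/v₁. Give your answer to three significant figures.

Since Vmax cancels, v₂/v₁ = [S]₂(Km+[S]₁) / [S]₁(Km+[S]₂).
= 0.0438×(0.167+0.199) / (0.199×(0.167+0.0438)) = 0.01603/0.04195 = 0.382.

0.382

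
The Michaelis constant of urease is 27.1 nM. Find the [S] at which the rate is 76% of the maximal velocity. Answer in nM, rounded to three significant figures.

85.8 nM

v/Vmax = [S]/(Km+[S]) = 0.76, so [S] = Km·0.76/(1 − 0.76) = 27.1 × 3.167.
[S] = 85.8 nM.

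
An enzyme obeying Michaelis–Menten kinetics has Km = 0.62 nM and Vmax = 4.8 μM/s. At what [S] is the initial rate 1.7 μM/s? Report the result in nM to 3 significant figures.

Rearranging v = Vmax[S]/(Km+[S]) gives [S] = Km·v/(Vmax − v).
[S] = 0.62 × 1.7 / (4.8 − 1.7) = 1.054/3.100 = 0.340 nM.

0.340 nM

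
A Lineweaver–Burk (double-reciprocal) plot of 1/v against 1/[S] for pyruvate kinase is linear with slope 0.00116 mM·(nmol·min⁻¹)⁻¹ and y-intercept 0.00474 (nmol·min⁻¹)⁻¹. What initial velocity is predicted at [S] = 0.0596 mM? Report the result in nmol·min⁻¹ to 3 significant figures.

41.3 nmol·min⁻¹

The y-intercept is 1/Vmax, so Vmax = 1/0.00474 = 211 nmol·min⁻¹.
The slope is Km/Vmax, so Km = 0.00116 × 211 = 0.245 mM.
Then v = 211 × 0.0596/(0.245 + 0.0596) = 41.3 nmol·min⁻¹.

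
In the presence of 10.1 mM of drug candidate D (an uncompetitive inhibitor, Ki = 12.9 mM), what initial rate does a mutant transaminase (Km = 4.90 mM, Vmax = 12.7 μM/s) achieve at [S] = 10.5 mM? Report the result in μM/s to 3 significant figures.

5.65 μM/s

α = 1 + [I]/Ki = 1 + 10.1/12.9 = 1.783.
For an uncompetitive inhibitor, both parameters are divided by α, giving Vmax/α and Km/α: Km,app = 2.75 mM, Vmax,app = 7.12 μM/s.
v = Vmax,app·[S]/(Km,app + [S]) = 7.12 × 10.5/(2.75 + 10.5) = 5.65 μM/s.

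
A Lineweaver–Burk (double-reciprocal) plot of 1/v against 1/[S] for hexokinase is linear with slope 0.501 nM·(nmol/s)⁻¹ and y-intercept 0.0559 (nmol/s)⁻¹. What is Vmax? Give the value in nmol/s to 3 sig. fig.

The y-intercept of a Lineweaver–Burk plot equals 1/Vmax, so Vmax = 1/0.0559 = 17.9 nmol/s.

17.9 nmol/s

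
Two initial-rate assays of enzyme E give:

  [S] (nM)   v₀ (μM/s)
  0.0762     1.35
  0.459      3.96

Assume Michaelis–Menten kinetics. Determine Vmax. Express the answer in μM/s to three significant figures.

6.44 μM/s

In reciprocal form, 1/v = (Km/Vmax)·(1/[S]) + 1/Vmax. The two points give (1/[S], 1/v) = (13.12, 0.7407) and (2.179, 0.2525).
Slope = (0.7407 − 0.2525)/(13.12 − 2.179) = 0.04461; intercept = 0.7407 − 0.04461×13.12 = 0.1553.
Vmax = 1/intercept = 6.44 μM/s; Km = slope × Vmax = 0.04461 × 6.44 = 0.287 nM.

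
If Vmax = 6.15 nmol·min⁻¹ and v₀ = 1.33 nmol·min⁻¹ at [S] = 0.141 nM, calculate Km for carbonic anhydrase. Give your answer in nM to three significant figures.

v/Vmax = 1.33/6.15 = 0.2163 = [S]/(Km+[S]).
So Km + [S] = [S]/0.2163 = 0.6520 nM, giving Km = 0.6520 − 0.141 = 0.511 nM.

0.511 nM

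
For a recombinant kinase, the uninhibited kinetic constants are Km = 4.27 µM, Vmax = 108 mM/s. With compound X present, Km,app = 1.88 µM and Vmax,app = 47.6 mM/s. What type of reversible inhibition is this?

Both Km and Vmax decrease by the same factor (~2.27-fold) — characteristic of uncompetitive inhibition.

uncompetitive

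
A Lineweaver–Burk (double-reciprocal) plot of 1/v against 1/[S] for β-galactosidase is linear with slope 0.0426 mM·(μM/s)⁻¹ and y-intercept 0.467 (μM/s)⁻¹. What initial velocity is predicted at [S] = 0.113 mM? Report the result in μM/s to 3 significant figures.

The y-intercept is 1/Vmax, so Vmax = 1/0.467 = 2.14 μM/s.
The slope is Km/Vmax, so Km = 0.0426 × 2.14 = 0.0912 mM.
Then v = 2.14 × 0.113/(0.0912 + 0.113) = 1.18 μM/s.

1.18 μM/s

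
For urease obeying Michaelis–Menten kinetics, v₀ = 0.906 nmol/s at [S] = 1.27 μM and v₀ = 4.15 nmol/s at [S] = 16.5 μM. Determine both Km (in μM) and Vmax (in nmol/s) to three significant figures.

Km = 7.02 μM; Vmax = 5.92 nmol/s

From v = Vmax[S]/(Km+[S]), each point gives Vmax = v(Km+[S])/[S].
Equating: 0.906(Km+1.27)/1.27 = 4.15(Km+16.5)/16.5.
0.7134·Km + 0.906 = 0.2515·Km + 4.15, so (0.7134 − 0.2515)·Km = 4.15 − 0.906.
Km = 3.244/0.4619 = 7.02 μM; then Vmax = 0.906(7.02+1.27)/1.27 = 5.92 nmol/s.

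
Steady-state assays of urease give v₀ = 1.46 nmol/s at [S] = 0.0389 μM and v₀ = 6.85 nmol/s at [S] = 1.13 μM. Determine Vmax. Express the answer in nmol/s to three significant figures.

In reciprocal form, 1/v = (Km/Vmax)·(1/[S]) + 1/Vmax. The two points give (1/[S], 1/v) = (25.71, 0.6849) and (0.8850, 0.1460).
Slope = (0.6849 − 0.1460)/(25.71 − 0.8850) = 0.02171; intercept = 0.6849 − 0.02171×25.71 = 0.1268.
Vmax = 1/intercept = 7.89 nmol/s; Km = slope × Vmax = 0.02171 × 7.89 = 0.171 μM.

7.89 nmol/s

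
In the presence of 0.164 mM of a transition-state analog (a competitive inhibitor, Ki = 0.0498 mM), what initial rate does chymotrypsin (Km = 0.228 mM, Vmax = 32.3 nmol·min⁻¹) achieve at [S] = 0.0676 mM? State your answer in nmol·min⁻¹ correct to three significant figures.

2.09 nmol·min⁻¹

With α = 1 + [I]/Ki = 1 + 0.164/0.0498 = 4.293, the competitive rate law is v = Vmax[S] / (αKm + [S]).
v = 32.3×0.0676 / (4.293×0.228 + 0.0676) = 2.183/1.046 = 2.09 nmol·min⁻¹.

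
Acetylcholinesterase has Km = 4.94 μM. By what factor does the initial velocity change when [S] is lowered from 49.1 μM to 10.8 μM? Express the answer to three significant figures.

0.755

Since Vmax cancels, v₂/v₁ = [S]₂(Km+[S]₁) / [S]₁(Km+[S]₂).
= 10.8×(4.94+49.1) / (49.1×(4.94+10.8)) = 583.6/772.8 = 0.755.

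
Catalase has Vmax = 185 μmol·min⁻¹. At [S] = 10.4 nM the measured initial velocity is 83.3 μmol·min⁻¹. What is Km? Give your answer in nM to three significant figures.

12.7 nM

From v = Vmax[S]/(Km+[S]), Km = [S](Vmax − v)/v.
Km = 10.4 × (185 − 83.3) / 83.3 = 1058/83.3 = 12.7 nM.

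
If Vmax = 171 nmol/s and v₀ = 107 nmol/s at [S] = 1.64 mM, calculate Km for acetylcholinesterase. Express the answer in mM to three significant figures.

0.981 mM

v/Vmax = 107/171 = 0.6257 = [S]/(Km+[S]).
So Km + [S] = [S]/0.6257 = 2.621 mM, giving Km = 2.621 − 1.64 = 0.981 mM.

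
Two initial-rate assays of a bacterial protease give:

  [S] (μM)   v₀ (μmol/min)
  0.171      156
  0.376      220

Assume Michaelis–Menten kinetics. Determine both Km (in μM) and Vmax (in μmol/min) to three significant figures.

Km = 0.196 μM; Vmax = 334 μmol/min

In reciprocal form, 1/v = (Km/Vmax)·(1/[S]) + 1/Vmax. The two points give (1/[S], 1/v) = (5.848, 0.006410) and (2.660, 0.004545).
Slope = (0.006410 − 0.004545)/(5.848 − 2.660) = 0.0005849; intercept = 0.006410 − 0.0005849×5.848 = 0.002990.
Vmax = 1/intercept = 334 μmol/min; Km = slope × Vmax = 0.0005849 × 334 = 0.196 μM.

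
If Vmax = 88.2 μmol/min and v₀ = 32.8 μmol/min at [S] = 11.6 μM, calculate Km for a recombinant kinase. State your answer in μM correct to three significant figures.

v/Vmax = 32.8/88.2 = 0.3719 = [S]/(Km+[S]).
So Km + [S] = [S]/0.3719 = 31.19 μM, giving Km = 31.19 − 11.6 = 19.6 μM.

19.6 μM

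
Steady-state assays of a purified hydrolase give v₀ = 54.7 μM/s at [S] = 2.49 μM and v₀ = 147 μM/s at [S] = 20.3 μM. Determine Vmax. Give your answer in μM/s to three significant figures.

192 μM/s

In reciprocal form, 1/v = (Km/Vmax)·(1/[S]) + 1/Vmax. The two points give (1/[S], 1/v) = (0.4016, 0.01828) and (0.04926, 0.006803).
Slope = (0.01828 − 0.006803)/(0.4016 − 0.04926) = 0.03258; intercept = 0.01828 − 0.03258×0.4016 = 0.005198.
Vmax = 1/intercept = 192 μM/s; Km = slope × Vmax = 0.03258 × 192 = 6.27 μM.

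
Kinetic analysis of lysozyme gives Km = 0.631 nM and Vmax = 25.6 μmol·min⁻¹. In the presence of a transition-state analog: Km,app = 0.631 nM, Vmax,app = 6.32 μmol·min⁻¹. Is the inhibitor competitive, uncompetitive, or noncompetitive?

Vmax decreases (25.6 → 6.32 μmol·min⁻¹) while Km is unchanged — pure noncompetitive inhibition.

noncompetitive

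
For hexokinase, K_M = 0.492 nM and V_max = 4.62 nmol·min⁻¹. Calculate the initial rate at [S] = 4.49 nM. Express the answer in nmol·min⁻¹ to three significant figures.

4.16 nmol·min⁻¹

v = Vmax·[S]/(Km + [S]) = 4.62 × 4.49 / (0.492 + 4.49)
  = 20.74 / 4.982 = 4.16 nmol·min⁻¹.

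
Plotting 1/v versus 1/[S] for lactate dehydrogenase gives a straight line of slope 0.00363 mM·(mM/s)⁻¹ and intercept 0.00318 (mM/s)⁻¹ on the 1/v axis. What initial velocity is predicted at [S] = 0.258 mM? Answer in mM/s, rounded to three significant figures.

The y-intercept is 1/Vmax, so Vmax = 1/0.00318 = 314 mM/s.
The slope is Km/Vmax, so Km = 0.00363 × 314 = 1.14 mM.
Then v = 314 × 0.258/(1.14 + 0.258) = 58.0 mM/s.

58.0 mM/s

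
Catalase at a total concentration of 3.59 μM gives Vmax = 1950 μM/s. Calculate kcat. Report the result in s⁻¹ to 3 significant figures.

543 s⁻¹

kcat = Vmax/[E]total = 1950 μM/s / 3.59 μM = 543 s⁻¹.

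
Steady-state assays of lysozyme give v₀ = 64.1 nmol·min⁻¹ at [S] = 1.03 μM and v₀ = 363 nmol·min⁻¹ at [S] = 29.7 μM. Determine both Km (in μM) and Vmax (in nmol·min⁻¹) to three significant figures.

Km = 5.98 μM; Vmax = 436 nmol·min⁻¹

From v = Vmax[S]/(Km+[S]), each point gives Vmax = v(Km+[S])/[S].
Equating: 64.1(Km+1.03)/1.03 = 363(Km+29.7)/29.7.
62.23·Km + 64.1 = 12.22·Km + 363, so (62.23 − 12.22)·Km = 363 − 64.1.
Km = 298.9/50.01 = 5.98 μM; then Vmax = 64.1(5.98+1.03)/1.03 = 436 nmol·min⁻¹.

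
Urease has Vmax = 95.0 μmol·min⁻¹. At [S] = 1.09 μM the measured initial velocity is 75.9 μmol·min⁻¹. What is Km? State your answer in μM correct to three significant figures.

0.274 μM

From v = Vmax[S]/(Km+[S]), Km = [S](Vmax − v)/v.
Km = 1.09 × (95.0 − 75.9) / 75.9 = 20.82/75.9 = 0.274 μM.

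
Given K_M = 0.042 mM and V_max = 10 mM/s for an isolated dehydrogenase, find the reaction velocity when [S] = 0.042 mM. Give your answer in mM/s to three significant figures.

5.00 mM/s

[S]/(Km+[S]) = 0.042/0.08400 = 0.5000, the fractional saturation.
v = 0.5000 × Vmax = 0.5000 × 10 = 5.00 mM/s.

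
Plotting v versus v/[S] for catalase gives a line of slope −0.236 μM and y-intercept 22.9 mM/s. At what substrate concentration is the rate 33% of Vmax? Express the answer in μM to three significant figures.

The Eadie–Hofstee slope gives Km = 0.236 μM (slope = −Km).
v/Vmax = [S]/(Km+[S]) = 0.33 ⇒ [S] = Km·0.33/(1−0.33) = 0.236 × 0.4925 = 0.116 μM.

0.116 μM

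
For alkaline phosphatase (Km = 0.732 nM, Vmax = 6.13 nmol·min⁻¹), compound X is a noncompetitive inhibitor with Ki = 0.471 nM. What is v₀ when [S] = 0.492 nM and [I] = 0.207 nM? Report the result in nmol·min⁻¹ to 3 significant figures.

α = 1 + [I]/Ki = 1 + 0.207/0.471 = 1.439.
For a noncompetitive inhibitor, Vmax is reduced to Vmax/α while Km is unchanged: Km,app = 0.732 nM, Vmax,app = 4.26 nmol·min⁻¹.
v = Vmax,app·[S]/(Km,app + [S]) = 4.26 × 0.492/(0.732 + 0.492) = 1.71 nmol·min⁻¹.

1.71 nmol·min⁻¹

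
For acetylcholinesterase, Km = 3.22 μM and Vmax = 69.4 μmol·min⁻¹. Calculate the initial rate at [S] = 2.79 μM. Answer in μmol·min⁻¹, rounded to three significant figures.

[S]/(Km+[S]) = 2.79/6.010 = 0.4642, the fractional saturation.
v = 0.4642 × Vmax = 0.4642 × 69.4 = 32.2 μmol·min⁻¹.

32.2 μmol·min⁻¹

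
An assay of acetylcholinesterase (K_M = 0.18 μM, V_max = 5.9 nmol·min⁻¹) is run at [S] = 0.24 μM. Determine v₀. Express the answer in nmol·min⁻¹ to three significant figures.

3.37 nmol·min⁻¹

[S]/(Km+[S]) = 0.24/0.4200 = 0.5714, the fractional saturation.
v = 0.5714 × Vmax = 0.5714 × 5.9 = 3.37 nmol·min⁻¹.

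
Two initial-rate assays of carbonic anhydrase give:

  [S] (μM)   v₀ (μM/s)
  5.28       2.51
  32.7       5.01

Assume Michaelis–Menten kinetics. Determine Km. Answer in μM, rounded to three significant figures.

In reciprocal form, 1/v = (Km/Vmax)·(1/[S]) + 1/Vmax. The two points give (1/[S], 1/v) = (0.1894, 0.3984) and (0.03058, 0.1996).
Slope = (0.3984 − 0.1996)/(0.1894 − 0.03058) = 1.252; intercept = 0.3984 − 1.252×0.1894 = 0.1613.
Vmax = 1/intercept = 6.20 μM/s; Km = slope × Vmax = 1.252 × 6.20 = 7.76 μM.

7.76 μM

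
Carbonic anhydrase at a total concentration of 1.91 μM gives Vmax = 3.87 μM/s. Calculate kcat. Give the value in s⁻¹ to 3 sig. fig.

kcat = Vmax/[E]total = 3.87 μM/s / 1.91 μM = 2.03 s⁻¹.

2.03 s⁻¹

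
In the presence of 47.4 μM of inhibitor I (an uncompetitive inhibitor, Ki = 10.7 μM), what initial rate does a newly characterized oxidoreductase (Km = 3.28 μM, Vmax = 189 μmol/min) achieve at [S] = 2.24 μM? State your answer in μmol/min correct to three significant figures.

27.4 μmol/min

α = 1 + [I]/Ki = 1 + 47.4/10.7 = 5.430.
For an uncompetitive inhibitor, both parameters are divided by α, giving Vmax/α and Km/α: Km,app = 0.604 μM, Vmax,app = 34.8 μmol/min.
v = Vmax,app·[S]/(Km,app + [S]) = 34.8 × 2.24/(0.604 + 2.24) = 27.4 μmol/min.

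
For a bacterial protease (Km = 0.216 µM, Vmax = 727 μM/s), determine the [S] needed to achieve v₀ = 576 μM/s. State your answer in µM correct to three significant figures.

Rearranging v = Vmax[S]/(Km+[S]) gives [S] = Km·v/(Vmax − v).
[S] = 0.216 × 576 / (727 − 576) = 124.4/151.0 = 0.824 µM.

0.824 µM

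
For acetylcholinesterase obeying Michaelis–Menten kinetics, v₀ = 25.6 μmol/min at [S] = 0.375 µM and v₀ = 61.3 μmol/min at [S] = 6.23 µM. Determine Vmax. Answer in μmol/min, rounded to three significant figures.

In reciprocal form, 1/v = (Km/Vmax)·(1/[S]) + 1/Vmax. The two points give (1/[S], 1/v) = (2.667, 0.03906) and (0.1605, 0.01631).
Slope = (0.03906 − 0.01631)/(2.667 − 0.1605) = 0.009077; intercept = 0.03906 − 0.009077×2.667 = 0.01486.
Vmax = 1/intercept = 67.3 μmol/min; Km = slope × Vmax = 0.009077 × 67.3 = 0.611 µM.

67.3 μmol/min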